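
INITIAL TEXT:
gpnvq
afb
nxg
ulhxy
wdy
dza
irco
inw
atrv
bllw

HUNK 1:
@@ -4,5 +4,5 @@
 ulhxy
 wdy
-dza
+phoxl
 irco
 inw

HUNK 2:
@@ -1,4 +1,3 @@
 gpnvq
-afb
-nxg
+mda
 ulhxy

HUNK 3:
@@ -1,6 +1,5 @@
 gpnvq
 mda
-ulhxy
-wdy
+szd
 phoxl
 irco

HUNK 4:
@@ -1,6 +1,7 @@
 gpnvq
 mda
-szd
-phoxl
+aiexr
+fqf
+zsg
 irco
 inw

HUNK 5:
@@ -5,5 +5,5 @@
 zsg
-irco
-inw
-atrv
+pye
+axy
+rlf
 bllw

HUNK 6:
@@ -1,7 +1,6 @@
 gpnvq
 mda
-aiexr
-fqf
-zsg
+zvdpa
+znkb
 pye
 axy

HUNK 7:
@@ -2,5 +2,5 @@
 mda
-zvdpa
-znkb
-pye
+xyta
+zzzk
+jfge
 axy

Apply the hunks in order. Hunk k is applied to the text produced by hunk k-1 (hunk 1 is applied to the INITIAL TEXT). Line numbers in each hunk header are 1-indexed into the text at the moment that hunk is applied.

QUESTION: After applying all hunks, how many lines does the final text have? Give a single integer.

Hunk 1: at line 4 remove [dza] add [phoxl] -> 10 lines: gpnvq afb nxg ulhxy wdy phoxl irco inw atrv bllw
Hunk 2: at line 1 remove [afb,nxg] add [mda] -> 9 lines: gpnvq mda ulhxy wdy phoxl irco inw atrv bllw
Hunk 3: at line 1 remove [ulhxy,wdy] add [szd] -> 8 lines: gpnvq mda szd phoxl irco inw atrv bllw
Hunk 4: at line 1 remove [szd,phoxl] add [aiexr,fqf,zsg] -> 9 lines: gpnvq mda aiexr fqf zsg irco inw atrv bllw
Hunk 5: at line 5 remove [irco,inw,atrv] add [pye,axy,rlf] -> 9 lines: gpnvq mda aiexr fqf zsg pye axy rlf bllw
Hunk 6: at line 1 remove [aiexr,fqf,zsg] add [zvdpa,znkb] -> 8 lines: gpnvq mda zvdpa znkb pye axy rlf bllw
Hunk 7: at line 2 remove [zvdpa,znkb,pye] add [xyta,zzzk,jfge] -> 8 lines: gpnvq mda xyta zzzk jfge axy rlf bllw
Final line count: 8

Answer: 8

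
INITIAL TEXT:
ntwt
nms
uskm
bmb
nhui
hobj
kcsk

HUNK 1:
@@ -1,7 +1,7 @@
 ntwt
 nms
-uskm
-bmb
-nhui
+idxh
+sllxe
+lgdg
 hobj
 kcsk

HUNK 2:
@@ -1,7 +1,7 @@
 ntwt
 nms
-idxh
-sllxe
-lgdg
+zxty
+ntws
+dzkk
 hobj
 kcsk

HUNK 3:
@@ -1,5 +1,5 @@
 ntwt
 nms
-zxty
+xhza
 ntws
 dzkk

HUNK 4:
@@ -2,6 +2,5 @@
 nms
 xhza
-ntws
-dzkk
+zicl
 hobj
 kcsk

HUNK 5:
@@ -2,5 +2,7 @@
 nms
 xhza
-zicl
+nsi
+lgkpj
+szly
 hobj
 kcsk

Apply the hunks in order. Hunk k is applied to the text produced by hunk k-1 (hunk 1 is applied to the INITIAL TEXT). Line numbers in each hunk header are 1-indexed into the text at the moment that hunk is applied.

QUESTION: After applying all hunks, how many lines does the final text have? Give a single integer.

Answer: 8

Derivation:
Hunk 1: at line 1 remove [uskm,bmb,nhui] add [idxh,sllxe,lgdg] -> 7 lines: ntwt nms idxh sllxe lgdg hobj kcsk
Hunk 2: at line 1 remove [idxh,sllxe,lgdg] add [zxty,ntws,dzkk] -> 7 lines: ntwt nms zxty ntws dzkk hobj kcsk
Hunk 3: at line 1 remove [zxty] add [xhza] -> 7 lines: ntwt nms xhza ntws dzkk hobj kcsk
Hunk 4: at line 2 remove [ntws,dzkk] add [zicl] -> 6 lines: ntwt nms xhza zicl hobj kcsk
Hunk 5: at line 2 remove [zicl] add [nsi,lgkpj,szly] -> 8 lines: ntwt nms xhza nsi lgkpj szly hobj kcsk
Final line count: 8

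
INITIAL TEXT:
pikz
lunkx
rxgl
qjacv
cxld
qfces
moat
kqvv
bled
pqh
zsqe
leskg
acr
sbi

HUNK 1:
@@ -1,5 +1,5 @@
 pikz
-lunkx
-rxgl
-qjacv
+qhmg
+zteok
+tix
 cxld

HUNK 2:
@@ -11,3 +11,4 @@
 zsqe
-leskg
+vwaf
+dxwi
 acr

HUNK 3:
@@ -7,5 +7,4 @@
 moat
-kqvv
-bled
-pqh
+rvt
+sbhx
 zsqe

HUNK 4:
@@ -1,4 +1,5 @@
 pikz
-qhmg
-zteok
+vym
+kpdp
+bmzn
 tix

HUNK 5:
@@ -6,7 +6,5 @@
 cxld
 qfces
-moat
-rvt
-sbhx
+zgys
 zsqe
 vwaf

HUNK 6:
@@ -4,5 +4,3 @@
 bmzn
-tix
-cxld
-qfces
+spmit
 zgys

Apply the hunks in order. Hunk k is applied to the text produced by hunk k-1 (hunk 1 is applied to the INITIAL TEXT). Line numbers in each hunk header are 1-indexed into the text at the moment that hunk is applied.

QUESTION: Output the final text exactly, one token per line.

Answer: pikz
vym
kpdp
bmzn
spmit
zgys
zsqe
vwaf
dxwi
acr
sbi

Derivation:
Hunk 1: at line 1 remove [lunkx,rxgl,qjacv] add [qhmg,zteok,tix] -> 14 lines: pikz qhmg zteok tix cxld qfces moat kqvv bled pqh zsqe leskg acr sbi
Hunk 2: at line 11 remove [leskg] add [vwaf,dxwi] -> 15 lines: pikz qhmg zteok tix cxld qfces moat kqvv bled pqh zsqe vwaf dxwi acr sbi
Hunk 3: at line 7 remove [kqvv,bled,pqh] add [rvt,sbhx] -> 14 lines: pikz qhmg zteok tix cxld qfces moat rvt sbhx zsqe vwaf dxwi acr sbi
Hunk 4: at line 1 remove [qhmg,zteok] add [vym,kpdp,bmzn] -> 15 lines: pikz vym kpdp bmzn tix cxld qfces moat rvt sbhx zsqe vwaf dxwi acr sbi
Hunk 5: at line 6 remove [moat,rvt,sbhx] add [zgys] -> 13 lines: pikz vym kpdp bmzn tix cxld qfces zgys zsqe vwaf dxwi acr sbi
Hunk 6: at line 4 remove [tix,cxld,qfces] add [spmit] -> 11 lines: pikz vym kpdp bmzn spmit zgys zsqe vwaf dxwi acr sbi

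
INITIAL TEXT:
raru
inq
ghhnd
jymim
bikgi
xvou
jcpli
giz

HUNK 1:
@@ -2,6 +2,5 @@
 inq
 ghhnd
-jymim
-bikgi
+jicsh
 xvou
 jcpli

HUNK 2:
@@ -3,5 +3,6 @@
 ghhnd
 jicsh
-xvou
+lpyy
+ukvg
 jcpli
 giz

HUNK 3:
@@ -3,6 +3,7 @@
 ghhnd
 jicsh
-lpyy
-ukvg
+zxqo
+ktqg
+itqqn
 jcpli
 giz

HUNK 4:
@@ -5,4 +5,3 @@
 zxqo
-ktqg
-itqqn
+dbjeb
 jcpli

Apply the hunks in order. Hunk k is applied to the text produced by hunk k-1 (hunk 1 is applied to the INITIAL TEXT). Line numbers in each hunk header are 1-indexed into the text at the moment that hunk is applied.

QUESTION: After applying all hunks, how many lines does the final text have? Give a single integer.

Answer: 8

Derivation:
Hunk 1: at line 2 remove [jymim,bikgi] add [jicsh] -> 7 lines: raru inq ghhnd jicsh xvou jcpli giz
Hunk 2: at line 3 remove [xvou] add [lpyy,ukvg] -> 8 lines: raru inq ghhnd jicsh lpyy ukvg jcpli giz
Hunk 3: at line 3 remove [lpyy,ukvg] add [zxqo,ktqg,itqqn] -> 9 lines: raru inq ghhnd jicsh zxqo ktqg itqqn jcpli giz
Hunk 4: at line 5 remove [ktqg,itqqn] add [dbjeb] -> 8 lines: raru inq ghhnd jicsh zxqo dbjeb jcpli giz
Final line count: 8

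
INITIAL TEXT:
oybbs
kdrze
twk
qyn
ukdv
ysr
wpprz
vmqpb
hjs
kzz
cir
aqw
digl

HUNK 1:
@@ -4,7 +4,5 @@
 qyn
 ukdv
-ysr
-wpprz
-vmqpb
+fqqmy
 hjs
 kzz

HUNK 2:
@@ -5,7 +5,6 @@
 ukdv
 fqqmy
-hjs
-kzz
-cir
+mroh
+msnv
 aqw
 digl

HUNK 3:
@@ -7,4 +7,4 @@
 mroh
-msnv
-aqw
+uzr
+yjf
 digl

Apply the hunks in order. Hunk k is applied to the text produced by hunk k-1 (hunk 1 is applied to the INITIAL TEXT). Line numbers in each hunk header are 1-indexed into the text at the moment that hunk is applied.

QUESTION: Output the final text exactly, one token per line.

Answer: oybbs
kdrze
twk
qyn
ukdv
fqqmy
mroh
uzr
yjf
digl

Derivation:
Hunk 1: at line 4 remove [ysr,wpprz,vmqpb] add [fqqmy] -> 11 lines: oybbs kdrze twk qyn ukdv fqqmy hjs kzz cir aqw digl
Hunk 2: at line 5 remove [hjs,kzz,cir] add [mroh,msnv] -> 10 lines: oybbs kdrze twk qyn ukdv fqqmy mroh msnv aqw digl
Hunk 3: at line 7 remove [msnv,aqw] add [uzr,yjf] -> 10 lines: oybbs kdrze twk qyn ukdv fqqmy mroh uzr yjf digl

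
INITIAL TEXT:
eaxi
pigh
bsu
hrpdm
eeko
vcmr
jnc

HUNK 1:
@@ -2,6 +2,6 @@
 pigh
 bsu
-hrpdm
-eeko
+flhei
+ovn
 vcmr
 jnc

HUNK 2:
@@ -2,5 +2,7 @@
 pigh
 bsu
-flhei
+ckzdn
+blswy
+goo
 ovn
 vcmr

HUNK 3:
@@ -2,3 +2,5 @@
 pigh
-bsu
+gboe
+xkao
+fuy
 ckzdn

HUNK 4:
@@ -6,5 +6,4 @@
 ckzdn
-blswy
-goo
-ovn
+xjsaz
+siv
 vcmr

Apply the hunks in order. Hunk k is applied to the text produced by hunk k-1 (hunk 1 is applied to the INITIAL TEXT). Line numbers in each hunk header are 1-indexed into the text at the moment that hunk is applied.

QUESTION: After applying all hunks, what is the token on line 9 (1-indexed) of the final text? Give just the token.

Answer: vcmr

Derivation:
Hunk 1: at line 2 remove [hrpdm,eeko] add [flhei,ovn] -> 7 lines: eaxi pigh bsu flhei ovn vcmr jnc
Hunk 2: at line 2 remove [flhei] add [ckzdn,blswy,goo] -> 9 lines: eaxi pigh bsu ckzdn blswy goo ovn vcmr jnc
Hunk 3: at line 2 remove [bsu] add [gboe,xkao,fuy] -> 11 lines: eaxi pigh gboe xkao fuy ckzdn blswy goo ovn vcmr jnc
Hunk 4: at line 6 remove [blswy,goo,ovn] add [xjsaz,siv] -> 10 lines: eaxi pigh gboe xkao fuy ckzdn xjsaz siv vcmr jnc
Final line 9: vcmr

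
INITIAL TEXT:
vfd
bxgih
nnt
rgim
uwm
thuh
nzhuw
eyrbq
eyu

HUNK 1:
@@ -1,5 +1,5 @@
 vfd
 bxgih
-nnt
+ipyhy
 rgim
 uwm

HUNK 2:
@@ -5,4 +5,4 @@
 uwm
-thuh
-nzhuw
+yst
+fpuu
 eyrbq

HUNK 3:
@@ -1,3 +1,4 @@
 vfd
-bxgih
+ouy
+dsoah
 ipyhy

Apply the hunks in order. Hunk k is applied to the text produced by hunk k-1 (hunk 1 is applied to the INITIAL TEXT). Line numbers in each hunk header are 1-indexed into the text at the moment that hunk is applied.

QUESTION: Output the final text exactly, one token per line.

Answer: vfd
ouy
dsoah
ipyhy
rgim
uwm
yst
fpuu
eyrbq
eyu

Derivation:
Hunk 1: at line 1 remove [nnt] add [ipyhy] -> 9 lines: vfd bxgih ipyhy rgim uwm thuh nzhuw eyrbq eyu
Hunk 2: at line 5 remove [thuh,nzhuw] add [yst,fpuu] -> 9 lines: vfd bxgih ipyhy rgim uwm yst fpuu eyrbq eyu
Hunk 3: at line 1 remove [bxgih] add [ouy,dsoah] -> 10 lines: vfd ouy dsoah ipyhy rgim uwm yst fpuu eyrbq eyu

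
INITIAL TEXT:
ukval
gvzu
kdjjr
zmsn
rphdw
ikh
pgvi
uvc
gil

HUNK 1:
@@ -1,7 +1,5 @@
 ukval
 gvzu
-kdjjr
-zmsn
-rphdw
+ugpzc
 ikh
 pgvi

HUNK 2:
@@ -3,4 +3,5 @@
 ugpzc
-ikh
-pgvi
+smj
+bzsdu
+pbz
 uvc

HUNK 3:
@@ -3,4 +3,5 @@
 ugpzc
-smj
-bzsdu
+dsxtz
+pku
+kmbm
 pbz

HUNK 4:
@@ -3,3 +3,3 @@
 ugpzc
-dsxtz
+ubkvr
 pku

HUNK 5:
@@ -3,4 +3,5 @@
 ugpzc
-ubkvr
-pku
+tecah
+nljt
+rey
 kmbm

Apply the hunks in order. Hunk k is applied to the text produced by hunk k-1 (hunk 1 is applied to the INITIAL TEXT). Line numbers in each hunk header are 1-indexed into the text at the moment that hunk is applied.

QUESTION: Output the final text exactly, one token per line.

Answer: ukval
gvzu
ugpzc
tecah
nljt
rey
kmbm
pbz
uvc
gil

Derivation:
Hunk 1: at line 1 remove [kdjjr,zmsn,rphdw] add [ugpzc] -> 7 lines: ukval gvzu ugpzc ikh pgvi uvc gil
Hunk 2: at line 3 remove [ikh,pgvi] add [smj,bzsdu,pbz] -> 8 lines: ukval gvzu ugpzc smj bzsdu pbz uvc gil
Hunk 3: at line 3 remove [smj,bzsdu] add [dsxtz,pku,kmbm] -> 9 lines: ukval gvzu ugpzc dsxtz pku kmbm pbz uvc gil
Hunk 4: at line 3 remove [dsxtz] add [ubkvr] -> 9 lines: ukval gvzu ugpzc ubkvr pku kmbm pbz uvc gil
Hunk 5: at line 3 remove [ubkvr,pku] add [tecah,nljt,rey] -> 10 lines: ukval gvzu ugpzc tecah nljt rey kmbm pbz uvc gil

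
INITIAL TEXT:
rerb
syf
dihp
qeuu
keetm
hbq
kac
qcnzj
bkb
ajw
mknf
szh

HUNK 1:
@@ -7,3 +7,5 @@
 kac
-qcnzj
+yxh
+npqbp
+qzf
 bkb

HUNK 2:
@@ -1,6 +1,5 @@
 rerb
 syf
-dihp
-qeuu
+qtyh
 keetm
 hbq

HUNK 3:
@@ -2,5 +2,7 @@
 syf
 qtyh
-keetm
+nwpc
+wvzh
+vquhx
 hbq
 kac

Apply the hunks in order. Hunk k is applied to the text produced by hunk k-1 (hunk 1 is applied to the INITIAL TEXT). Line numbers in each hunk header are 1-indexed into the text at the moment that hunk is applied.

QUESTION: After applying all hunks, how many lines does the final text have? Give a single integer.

Answer: 15

Derivation:
Hunk 1: at line 7 remove [qcnzj] add [yxh,npqbp,qzf] -> 14 lines: rerb syf dihp qeuu keetm hbq kac yxh npqbp qzf bkb ajw mknf szh
Hunk 2: at line 1 remove [dihp,qeuu] add [qtyh] -> 13 lines: rerb syf qtyh keetm hbq kac yxh npqbp qzf bkb ajw mknf szh
Hunk 3: at line 2 remove [keetm] add [nwpc,wvzh,vquhx] -> 15 lines: rerb syf qtyh nwpc wvzh vquhx hbq kac yxh npqbp qzf bkb ajw mknf szh
Final line count: 15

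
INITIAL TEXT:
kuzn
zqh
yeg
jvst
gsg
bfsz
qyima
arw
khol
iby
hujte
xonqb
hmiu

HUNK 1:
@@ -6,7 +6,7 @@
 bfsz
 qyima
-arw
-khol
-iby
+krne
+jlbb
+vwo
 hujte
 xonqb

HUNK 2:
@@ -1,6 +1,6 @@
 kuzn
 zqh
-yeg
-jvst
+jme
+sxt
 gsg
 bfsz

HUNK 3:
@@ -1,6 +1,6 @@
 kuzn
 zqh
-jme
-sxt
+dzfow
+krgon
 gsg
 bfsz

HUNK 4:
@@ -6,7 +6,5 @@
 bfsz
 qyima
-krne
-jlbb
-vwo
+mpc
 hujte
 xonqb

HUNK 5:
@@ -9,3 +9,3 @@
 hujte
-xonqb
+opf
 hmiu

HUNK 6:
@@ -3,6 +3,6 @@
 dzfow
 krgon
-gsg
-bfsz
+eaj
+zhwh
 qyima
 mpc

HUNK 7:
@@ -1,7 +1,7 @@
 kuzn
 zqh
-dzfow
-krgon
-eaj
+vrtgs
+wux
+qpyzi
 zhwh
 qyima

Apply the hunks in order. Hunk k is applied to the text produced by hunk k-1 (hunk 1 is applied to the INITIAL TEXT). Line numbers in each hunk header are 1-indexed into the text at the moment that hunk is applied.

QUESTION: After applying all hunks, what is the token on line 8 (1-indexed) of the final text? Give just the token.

Answer: mpc

Derivation:
Hunk 1: at line 6 remove [arw,khol,iby] add [krne,jlbb,vwo] -> 13 lines: kuzn zqh yeg jvst gsg bfsz qyima krne jlbb vwo hujte xonqb hmiu
Hunk 2: at line 1 remove [yeg,jvst] add [jme,sxt] -> 13 lines: kuzn zqh jme sxt gsg bfsz qyima krne jlbb vwo hujte xonqb hmiu
Hunk 3: at line 1 remove [jme,sxt] add [dzfow,krgon] -> 13 lines: kuzn zqh dzfow krgon gsg bfsz qyima krne jlbb vwo hujte xonqb hmiu
Hunk 4: at line 6 remove [krne,jlbb,vwo] add [mpc] -> 11 lines: kuzn zqh dzfow krgon gsg bfsz qyima mpc hujte xonqb hmiu
Hunk 5: at line 9 remove [xonqb] add [opf] -> 11 lines: kuzn zqh dzfow krgon gsg bfsz qyima mpc hujte opf hmiu
Hunk 6: at line 3 remove [gsg,bfsz] add [eaj,zhwh] -> 11 lines: kuzn zqh dzfow krgon eaj zhwh qyima mpc hujte opf hmiu
Hunk 7: at line 1 remove [dzfow,krgon,eaj] add [vrtgs,wux,qpyzi] -> 11 lines: kuzn zqh vrtgs wux qpyzi zhwh qyima mpc hujte opf hmiu
Final line 8: mpc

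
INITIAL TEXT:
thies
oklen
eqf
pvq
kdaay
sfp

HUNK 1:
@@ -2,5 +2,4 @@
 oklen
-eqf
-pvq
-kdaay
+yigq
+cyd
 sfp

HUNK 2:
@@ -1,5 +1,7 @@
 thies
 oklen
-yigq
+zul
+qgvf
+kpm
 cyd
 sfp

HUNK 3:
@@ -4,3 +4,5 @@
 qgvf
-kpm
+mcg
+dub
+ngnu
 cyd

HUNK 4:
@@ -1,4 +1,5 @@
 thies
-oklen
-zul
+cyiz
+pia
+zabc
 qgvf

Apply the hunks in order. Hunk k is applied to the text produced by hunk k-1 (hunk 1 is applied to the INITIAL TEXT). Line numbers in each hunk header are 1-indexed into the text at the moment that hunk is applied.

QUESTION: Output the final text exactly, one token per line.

Answer: thies
cyiz
pia
zabc
qgvf
mcg
dub
ngnu
cyd
sfp

Derivation:
Hunk 1: at line 2 remove [eqf,pvq,kdaay] add [yigq,cyd] -> 5 lines: thies oklen yigq cyd sfp
Hunk 2: at line 1 remove [yigq] add [zul,qgvf,kpm] -> 7 lines: thies oklen zul qgvf kpm cyd sfp
Hunk 3: at line 4 remove [kpm] add [mcg,dub,ngnu] -> 9 lines: thies oklen zul qgvf mcg dub ngnu cyd sfp
Hunk 4: at line 1 remove [oklen,zul] add [cyiz,pia,zabc] -> 10 lines: thies cyiz pia zabc qgvf mcg dub ngnu cyd sfp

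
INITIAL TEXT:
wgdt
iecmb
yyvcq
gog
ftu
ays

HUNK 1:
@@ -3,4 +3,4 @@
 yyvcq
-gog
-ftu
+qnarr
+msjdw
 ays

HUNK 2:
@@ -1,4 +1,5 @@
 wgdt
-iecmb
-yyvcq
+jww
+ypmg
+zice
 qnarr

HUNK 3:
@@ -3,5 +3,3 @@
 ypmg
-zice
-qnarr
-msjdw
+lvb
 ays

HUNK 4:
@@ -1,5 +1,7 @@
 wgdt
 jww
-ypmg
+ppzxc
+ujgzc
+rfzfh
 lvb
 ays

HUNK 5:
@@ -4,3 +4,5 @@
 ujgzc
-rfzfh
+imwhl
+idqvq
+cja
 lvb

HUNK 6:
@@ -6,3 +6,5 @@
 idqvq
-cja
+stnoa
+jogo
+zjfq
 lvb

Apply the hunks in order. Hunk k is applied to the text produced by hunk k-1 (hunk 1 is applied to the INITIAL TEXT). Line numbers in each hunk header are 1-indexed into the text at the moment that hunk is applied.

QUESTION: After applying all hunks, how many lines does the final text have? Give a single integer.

Answer: 11

Derivation:
Hunk 1: at line 3 remove [gog,ftu] add [qnarr,msjdw] -> 6 lines: wgdt iecmb yyvcq qnarr msjdw ays
Hunk 2: at line 1 remove [iecmb,yyvcq] add [jww,ypmg,zice] -> 7 lines: wgdt jww ypmg zice qnarr msjdw ays
Hunk 3: at line 3 remove [zice,qnarr,msjdw] add [lvb] -> 5 lines: wgdt jww ypmg lvb ays
Hunk 4: at line 1 remove [ypmg] add [ppzxc,ujgzc,rfzfh] -> 7 lines: wgdt jww ppzxc ujgzc rfzfh lvb ays
Hunk 5: at line 4 remove [rfzfh] add [imwhl,idqvq,cja] -> 9 lines: wgdt jww ppzxc ujgzc imwhl idqvq cja lvb ays
Hunk 6: at line 6 remove [cja] add [stnoa,jogo,zjfq] -> 11 lines: wgdt jww ppzxc ujgzc imwhl idqvq stnoa jogo zjfq lvb ays
Final line count: 11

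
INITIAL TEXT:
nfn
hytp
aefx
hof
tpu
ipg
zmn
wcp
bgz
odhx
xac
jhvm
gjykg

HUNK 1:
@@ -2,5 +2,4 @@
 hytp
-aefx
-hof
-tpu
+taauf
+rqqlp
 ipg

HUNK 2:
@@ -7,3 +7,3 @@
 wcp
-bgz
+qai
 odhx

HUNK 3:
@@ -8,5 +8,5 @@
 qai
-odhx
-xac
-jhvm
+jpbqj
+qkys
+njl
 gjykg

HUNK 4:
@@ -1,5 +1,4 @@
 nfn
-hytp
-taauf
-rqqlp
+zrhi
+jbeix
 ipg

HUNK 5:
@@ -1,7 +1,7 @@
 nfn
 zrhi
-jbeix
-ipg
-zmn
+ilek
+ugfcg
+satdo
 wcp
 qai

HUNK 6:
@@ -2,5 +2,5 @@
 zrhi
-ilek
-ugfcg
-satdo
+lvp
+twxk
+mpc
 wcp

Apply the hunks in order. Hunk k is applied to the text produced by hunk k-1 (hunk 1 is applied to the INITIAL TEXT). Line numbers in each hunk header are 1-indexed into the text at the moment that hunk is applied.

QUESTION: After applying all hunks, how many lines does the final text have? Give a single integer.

Answer: 11

Derivation:
Hunk 1: at line 2 remove [aefx,hof,tpu] add [taauf,rqqlp] -> 12 lines: nfn hytp taauf rqqlp ipg zmn wcp bgz odhx xac jhvm gjykg
Hunk 2: at line 7 remove [bgz] add [qai] -> 12 lines: nfn hytp taauf rqqlp ipg zmn wcp qai odhx xac jhvm gjykg
Hunk 3: at line 8 remove [odhx,xac,jhvm] add [jpbqj,qkys,njl] -> 12 lines: nfn hytp taauf rqqlp ipg zmn wcp qai jpbqj qkys njl gjykg
Hunk 4: at line 1 remove [hytp,taauf,rqqlp] add [zrhi,jbeix] -> 11 lines: nfn zrhi jbeix ipg zmn wcp qai jpbqj qkys njl gjykg
Hunk 5: at line 1 remove [jbeix,ipg,zmn] add [ilek,ugfcg,satdo] -> 11 lines: nfn zrhi ilek ugfcg satdo wcp qai jpbqj qkys njl gjykg
Hunk 6: at line 2 remove [ilek,ugfcg,satdo] add [lvp,twxk,mpc] -> 11 lines: nfn zrhi lvp twxk mpc wcp qai jpbqj qkys njl gjykg
Final line count: 11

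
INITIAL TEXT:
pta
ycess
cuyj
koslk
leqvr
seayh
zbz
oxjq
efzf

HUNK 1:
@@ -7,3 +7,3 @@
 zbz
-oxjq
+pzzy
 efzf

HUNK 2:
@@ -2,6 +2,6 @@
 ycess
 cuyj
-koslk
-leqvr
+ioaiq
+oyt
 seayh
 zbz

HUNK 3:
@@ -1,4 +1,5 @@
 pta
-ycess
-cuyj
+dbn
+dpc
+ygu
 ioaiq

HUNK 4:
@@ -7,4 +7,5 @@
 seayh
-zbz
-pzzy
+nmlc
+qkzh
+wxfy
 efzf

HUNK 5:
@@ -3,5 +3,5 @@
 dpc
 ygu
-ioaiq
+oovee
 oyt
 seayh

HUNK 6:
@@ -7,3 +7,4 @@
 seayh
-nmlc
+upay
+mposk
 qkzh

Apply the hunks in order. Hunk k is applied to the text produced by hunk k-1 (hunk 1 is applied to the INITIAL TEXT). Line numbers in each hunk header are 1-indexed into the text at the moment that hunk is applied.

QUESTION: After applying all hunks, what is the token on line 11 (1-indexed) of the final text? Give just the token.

Hunk 1: at line 7 remove [oxjq] add [pzzy] -> 9 lines: pta ycess cuyj koslk leqvr seayh zbz pzzy efzf
Hunk 2: at line 2 remove [koslk,leqvr] add [ioaiq,oyt] -> 9 lines: pta ycess cuyj ioaiq oyt seayh zbz pzzy efzf
Hunk 3: at line 1 remove [ycess,cuyj] add [dbn,dpc,ygu] -> 10 lines: pta dbn dpc ygu ioaiq oyt seayh zbz pzzy efzf
Hunk 4: at line 7 remove [zbz,pzzy] add [nmlc,qkzh,wxfy] -> 11 lines: pta dbn dpc ygu ioaiq oyt seayh nmlc qkzh wxfy efzf
Hunk 5: at line 3 remove [ioaiq] add [oovee] -> 11 lines: pta dbn dpc ygu oovee oyt seayh nmlc qkzh wxfy efzf
Hunk 6: at line 7 remove [nmlc] add [upay,mposk] -> 12 lines: pta dbn dpc ygu oovee oyt seayh upay mposk qkzh wxfy efzf
Final line 11: wxfy

Answer: wxfy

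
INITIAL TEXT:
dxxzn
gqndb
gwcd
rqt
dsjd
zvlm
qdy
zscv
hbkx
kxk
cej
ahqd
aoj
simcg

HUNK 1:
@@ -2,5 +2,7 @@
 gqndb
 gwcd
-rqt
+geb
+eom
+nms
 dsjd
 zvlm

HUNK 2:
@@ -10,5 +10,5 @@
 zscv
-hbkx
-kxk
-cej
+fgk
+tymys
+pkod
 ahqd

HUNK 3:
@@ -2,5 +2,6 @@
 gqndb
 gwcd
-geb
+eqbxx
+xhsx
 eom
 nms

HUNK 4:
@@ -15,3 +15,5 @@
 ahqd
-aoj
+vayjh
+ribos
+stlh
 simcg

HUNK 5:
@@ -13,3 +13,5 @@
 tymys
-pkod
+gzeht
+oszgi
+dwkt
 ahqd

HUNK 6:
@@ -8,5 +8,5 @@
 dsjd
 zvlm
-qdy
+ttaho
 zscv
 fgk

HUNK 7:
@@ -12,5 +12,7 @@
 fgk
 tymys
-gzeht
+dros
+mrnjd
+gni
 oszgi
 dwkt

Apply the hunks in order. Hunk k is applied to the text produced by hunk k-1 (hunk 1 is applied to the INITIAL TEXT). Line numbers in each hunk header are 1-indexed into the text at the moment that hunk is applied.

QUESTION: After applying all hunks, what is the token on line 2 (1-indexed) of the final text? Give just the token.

Answer: gqndb

Derivation:
Hunk 1: at line 2 remove [rqt] add [geb,eom,nms] -> 16 lines: dxxzn gqndb gwcd geb eom nms dsjd zvlm qdy zscv hbkx kxk cej ahqd aoj simcg
Hunk 2: at line 10 remove [hbkx,kxk,cej] add [fgk,tymys,pkod] -> 16 lines: dxxzn gqndb gwcd geb eom nms dsjd zvlm qdy zscv fgk tymys pkod ahqd aoj simcg
Hunk 3: at line 2 remove [geb] add [eqbxx,xhsx] -> 17 lines: dxxzn gqndb gwcd eqbxx xhsx eom nms dsjd zvlm qdy zscv fgk tymys pkod ahqd aoj simcg
Hunk 4: at line 15 remove [aoj] add [vayjh,ribos,stlh] -> 19 lines: dxxzn gqndb gwcd eqbxx xhsx eom nms dsjd zvlm qdy zscv fgk tymys pkod ahqd vayjh ribos stlh simcg
Hunk 5: at line 13 remove [pkod] add [gzeht,oszgi,dwkt] -> 21 lines: dxxzn gqndb gwcd eqbxx xhsx eom nms dsjd zvlm qdy zscv fgk tymys gzeht oszgi dwkt ahqd vayjh ribos stlh simcg
Hunk 6: at line 8 remove [qdy] add [ttaho] -> 21 lines: dxxzn gqndb gwcd eqbxx xhsx eom nms dsjd zvlm ttaho zscv fgk tymys gzeht oszgi dwkt ahqd vayjh ribos stlh simcg
Hunk 7: at line 12 remove [gzeht] add [dros,mrnjd,gni] -> 23 lines: dxxzn gqndb gwcd eqbxx xhsx eom nms dsjd zvlm ttaho zscv fgk tymys dros mrnjd gni oszgi dwkt ahqd vayjh ribos stlh simcg
Final line 2: gqndb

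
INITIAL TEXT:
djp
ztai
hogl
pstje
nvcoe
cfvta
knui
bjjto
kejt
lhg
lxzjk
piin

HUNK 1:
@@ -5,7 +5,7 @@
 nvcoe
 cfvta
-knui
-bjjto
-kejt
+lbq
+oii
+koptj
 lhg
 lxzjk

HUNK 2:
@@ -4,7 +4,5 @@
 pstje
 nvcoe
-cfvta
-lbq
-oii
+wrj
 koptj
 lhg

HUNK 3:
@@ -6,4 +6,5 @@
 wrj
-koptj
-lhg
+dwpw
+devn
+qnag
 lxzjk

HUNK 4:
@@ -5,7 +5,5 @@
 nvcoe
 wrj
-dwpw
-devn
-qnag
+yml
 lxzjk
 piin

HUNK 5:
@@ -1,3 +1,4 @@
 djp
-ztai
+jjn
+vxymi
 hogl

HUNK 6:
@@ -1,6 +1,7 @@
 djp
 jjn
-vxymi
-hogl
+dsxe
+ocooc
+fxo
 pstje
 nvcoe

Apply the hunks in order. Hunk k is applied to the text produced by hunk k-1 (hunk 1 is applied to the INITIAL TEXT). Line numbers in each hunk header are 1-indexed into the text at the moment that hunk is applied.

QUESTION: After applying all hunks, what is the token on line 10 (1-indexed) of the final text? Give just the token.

Hunk 1: at line 5 remove [knui,bjjto,kejt] add [lbq,oii,koptj] -> 12 lines: djp ztai hogl pstje nvcoe cfvta lbq oii koptj lhg lxzjk piin
Hunk 2: at line 4 remove [cfvta,lbq,oii] add [wrj] -> 10 lines: djp ztai hogl pstje nvcoe wrj koptj lhg lxzjk piin
Hunk 3: at line 6 remove [koptj,lhg] add [dwpw,devn,qnag] -> 11 lines: djp ztai hogl pstje nvcoe wrj dwpw devn qnag lxzjk piin
Hunk 4: at line 5 remove [dwpw,devn,qnag] add [yml] -> 9 lines: djp ztai hogl pstje nvcoe wrj yml lxzjk piin
Hunk 5: at line 1 remove [ztai] add [jjn,vxymi] -> 10 lines: djp jjn vxymi hogl pstje nvcoe wrj yml lxzjk piin
Hunk 6: at line 1 remove [vxymi,hogl] add [dsxe,ocooc,fxo] -> 11 lines: djp jjn dsxe ocooc fxo pstje nvcoe wrj yml lxzjk piin
Final line 10: lxzjk

Answer: lxzjk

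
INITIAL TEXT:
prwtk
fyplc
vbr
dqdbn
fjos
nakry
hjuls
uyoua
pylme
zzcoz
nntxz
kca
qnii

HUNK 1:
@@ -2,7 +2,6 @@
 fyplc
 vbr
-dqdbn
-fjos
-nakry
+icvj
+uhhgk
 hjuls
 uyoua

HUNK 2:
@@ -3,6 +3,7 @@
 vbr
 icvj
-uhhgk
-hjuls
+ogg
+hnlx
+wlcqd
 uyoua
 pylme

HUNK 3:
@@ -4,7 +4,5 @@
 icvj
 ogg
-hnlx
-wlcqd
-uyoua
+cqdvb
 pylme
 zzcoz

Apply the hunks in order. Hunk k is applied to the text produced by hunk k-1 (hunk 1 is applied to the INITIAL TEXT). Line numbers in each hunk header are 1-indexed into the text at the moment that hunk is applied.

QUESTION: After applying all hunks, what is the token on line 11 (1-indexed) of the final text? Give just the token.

Hunk 1: at line 2 remove [dqdbn,fjos,nakry] add [icvj,uhhgk] -> 12 lines: prwtk fyplc vbr icvj uhhgk hjuls uyoua pylme zzcoz nntxz kca qnii
Hunk 2: at line 3 remove [uhhgk,hjuls] add [ogg,hnlx,wlcqd] -> 13 lines: prwtk fyplc vbr icvj ogg hnlx wlcqd uyoua pylme zzcoz nntxz kca qnii
Hunk 3: at line 4 remove [hnlx,wlcqd,uyoua] add [cqdvb] -> 11 lines: prwtk fyplc vbr icvj ogg cqdvb pylme zzcoz nntxz kca qnii
Final line 11: qnii

Answer: qnii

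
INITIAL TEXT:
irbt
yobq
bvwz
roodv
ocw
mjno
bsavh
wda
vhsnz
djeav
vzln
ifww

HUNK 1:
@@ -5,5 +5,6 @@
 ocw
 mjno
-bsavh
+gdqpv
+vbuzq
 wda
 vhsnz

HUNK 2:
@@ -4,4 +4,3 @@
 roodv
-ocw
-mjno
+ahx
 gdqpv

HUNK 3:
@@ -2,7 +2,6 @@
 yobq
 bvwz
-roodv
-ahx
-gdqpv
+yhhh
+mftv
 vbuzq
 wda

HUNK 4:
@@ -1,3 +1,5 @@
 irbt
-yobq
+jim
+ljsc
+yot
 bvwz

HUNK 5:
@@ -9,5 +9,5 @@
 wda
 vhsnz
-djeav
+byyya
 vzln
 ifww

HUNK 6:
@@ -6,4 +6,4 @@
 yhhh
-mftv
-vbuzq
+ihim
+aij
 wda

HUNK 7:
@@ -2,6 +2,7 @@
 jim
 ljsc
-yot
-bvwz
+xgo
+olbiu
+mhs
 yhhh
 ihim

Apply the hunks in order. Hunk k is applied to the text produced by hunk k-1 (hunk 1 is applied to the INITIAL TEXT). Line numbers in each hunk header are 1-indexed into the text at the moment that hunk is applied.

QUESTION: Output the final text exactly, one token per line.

Hunk 1: at line 5 remove [bsavh] add [gdqpv,vbuzq] -> 13 lines: irbt yobq bvwz roodv ocw mjno gdqpv vbuzq wda vhsnz djeav vzln ifww
Hunk 2: at line 4 remove [ocw,mjno] add [ahx] -> 12 lines: irbt yobq bvwz roodv ahx gdqpv vbuzq wda vhsnz djeav vzln ifww
Hunk 3: at line 2 remove [roodv,ahx,gdqpv] add [yhhh,mftv] -> 11 lines: irbt yobq bvwz yhhh mftv vbuzq wda vhsnz djeav vzln ifww
Hunk 4: at line 1 remove [yobq] add [jim,ljsc,yot] -> 13 lines: irbt jim ljsc yot bvwz yhhh mftv vbuzq wda vhsnz djeav vzln ifww
Hunk 5: at line 9 remove [djeav] add [byyya] -> 13 lines: irbt jim ljsc yot bvwz yhhh mftv vbuzq wda vhsnz byyya vzln ifww
Hunk 6: at line 6 remove [mftv,vbuzq] add [ihim,aij] -> 13 lines: irbt jim ljsc yot bvwz yhhh ihim aij wda vhsnz byyya vzln ifww
Hunk 7: at line 2 remove [yot,bvwz] add [xgo,olbiu,mhs] -> 14 lines: irbt jim ljsc xgo olbiu mhs yhhh ihim aij wda vhsnz byyya vzln ifww

Answer: irbt
jim
ljsc
xgo
olbiu
mhs
yhhh
ihim
aij
wda
vhsnz
byyya
vzln
ifww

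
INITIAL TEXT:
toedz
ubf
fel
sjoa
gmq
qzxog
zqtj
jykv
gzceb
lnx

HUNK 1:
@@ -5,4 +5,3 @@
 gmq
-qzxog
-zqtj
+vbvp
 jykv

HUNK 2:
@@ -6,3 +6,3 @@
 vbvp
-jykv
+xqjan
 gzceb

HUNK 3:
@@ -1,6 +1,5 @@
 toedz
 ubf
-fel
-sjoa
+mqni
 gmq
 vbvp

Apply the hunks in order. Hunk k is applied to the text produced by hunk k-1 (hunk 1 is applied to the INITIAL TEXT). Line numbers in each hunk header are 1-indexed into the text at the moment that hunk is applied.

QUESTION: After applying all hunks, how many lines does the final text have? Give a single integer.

Hunk 1: at line 5 remove [qzxog,zqtj] add [vbvp] -> 9 lines: toedz ubf fel sjoa gmq vbvp jykv gzceb lnx
Hunk 2: at line 6 remove [jykv] add [xqjan] -> 9 lines: toedz ubf fel sjoa gmq vbvp xqjan gzceb lnx
Hunk 3: at line 1 remove [fel,sjoa] add [mqni] -> 8 lines: toedz ubf mqni gmq vbvp xqjan gzceb lnx
Final line count: 8

Answer: 8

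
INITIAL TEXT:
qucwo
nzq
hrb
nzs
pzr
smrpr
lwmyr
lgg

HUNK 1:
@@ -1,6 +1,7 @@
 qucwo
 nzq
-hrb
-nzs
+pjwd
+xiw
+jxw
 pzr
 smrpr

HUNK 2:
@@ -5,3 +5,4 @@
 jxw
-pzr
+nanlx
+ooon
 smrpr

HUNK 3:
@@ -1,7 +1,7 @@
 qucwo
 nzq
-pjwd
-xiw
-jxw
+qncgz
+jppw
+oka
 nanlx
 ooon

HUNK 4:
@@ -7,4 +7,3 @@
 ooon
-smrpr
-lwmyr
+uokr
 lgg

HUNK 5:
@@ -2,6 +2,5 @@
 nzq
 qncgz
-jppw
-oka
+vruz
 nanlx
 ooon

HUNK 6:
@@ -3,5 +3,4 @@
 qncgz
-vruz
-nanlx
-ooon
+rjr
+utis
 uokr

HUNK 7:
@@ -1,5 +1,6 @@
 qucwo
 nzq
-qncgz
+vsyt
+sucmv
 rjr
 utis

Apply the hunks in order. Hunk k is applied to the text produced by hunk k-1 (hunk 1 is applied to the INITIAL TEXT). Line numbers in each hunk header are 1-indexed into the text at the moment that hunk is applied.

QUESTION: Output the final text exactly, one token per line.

Hunk 1: at line 1 remove [hrb,nzs] add [pjwd,xiw,jxw] -> 9 lines: qucwo nzq pjwd xiw jxw pzr smrpr lwmyr lgg
Hunk 2: at line 5 remove [pzr] add [nanlx,ooon] -> 10 lines: qucwo nzq pjwd xiw jxw nanlx ooon smrpr lwmyr lgg
Hunk 3: at line 1 remove [pjwd,xiw,jxw] add [qncgz,jppw,oka] -> 10 lines: qucwo nzq qncgz jppw oka nanlx ooon smrpr lwmyr lgg
Hunk 4: at line 7 remove [smrpr,lwmyr] add [uokr] -> 9 lines: qucwo nzq qncgz jppw oka nanlx ooon uokr lgg
Hunk 5: at line 2 remove [jppw,oka] add [vruz] -> 8 lines: qucwo nzq qncgz vruz nanlx ooon uokr lgg
Hunk 6: at line 3 remove [vruz,nanlx,ooon] add [rjr,utis] -> 7 lines: qucwo nzq qncgz rjr utis uokr lgg
Hunk 7: at line 1 remove [qncgz] add [vsyt,sucmv] -> 8 lines: qucwo nzq vsyt sucmv rjr utis uokr lgg

Answer: qucwo
nzq
vsyt
sucmv
rjr
utis
uokr
lgg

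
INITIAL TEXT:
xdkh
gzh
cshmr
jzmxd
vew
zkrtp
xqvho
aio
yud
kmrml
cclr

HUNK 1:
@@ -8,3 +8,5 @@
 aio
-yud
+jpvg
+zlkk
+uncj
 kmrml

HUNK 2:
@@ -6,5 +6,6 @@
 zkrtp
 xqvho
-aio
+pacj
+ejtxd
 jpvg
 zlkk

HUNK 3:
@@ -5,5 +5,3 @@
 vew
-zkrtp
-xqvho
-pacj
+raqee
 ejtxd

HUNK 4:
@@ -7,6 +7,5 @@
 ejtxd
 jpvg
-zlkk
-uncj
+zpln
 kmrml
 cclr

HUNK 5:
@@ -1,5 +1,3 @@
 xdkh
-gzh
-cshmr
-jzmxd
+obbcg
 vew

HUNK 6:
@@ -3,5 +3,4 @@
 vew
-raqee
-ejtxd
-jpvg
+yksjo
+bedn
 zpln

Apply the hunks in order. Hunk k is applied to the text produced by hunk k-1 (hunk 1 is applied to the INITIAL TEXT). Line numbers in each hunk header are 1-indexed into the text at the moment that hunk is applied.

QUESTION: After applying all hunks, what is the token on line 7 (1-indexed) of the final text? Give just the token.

Answer: kmrml

Derivation:
Hunk 1: at line 8 remove [yud] add [jpvg,zlkk,uncj] -> 13 lines: xdkh gzh cshmr jzmxd vew zkrtp xqvho aio jpvg zlkk uncj kmrml cclr
Hunk 2: at line 6 remove [aio] add [pacj,ejtxd] -> 14 lines: xdkh gzh cshmr jzmxd vew zkrtp xqvho pacj ejtxd jpvg zlkk uncj kmrml cclr
Hunk 3: at line 5 remove [zkrtp,xqvho,pacj] add [raqee] -> 12 lines: xdkh gzh cshmr jzmxd vew raqee ejtxd jpvg zlkk uncj kmrml cclr
Hunk 4: at line 7 remove [zlkk,uncj] add [zpln] -> 11 lines: xdkh gzh cshmr jzmxd vew raqee ejtxd jpvg zpln kmrml cclr
Hunk 5: at line 1 remove [gzh,cshmr,jzmxd] add [obbcg] -> 9 lines: xdkh obbcg vew raqee ejtxd jpvg zpln kmrml cclr
Hunk 6: at line 3 remove [raqee,ejtxd,jpvg] add [yksjo,bedn] -> 8 lines: xdkh obbcg vew yksjo bedn zpln kmrml cclr
Final line 7: kmrml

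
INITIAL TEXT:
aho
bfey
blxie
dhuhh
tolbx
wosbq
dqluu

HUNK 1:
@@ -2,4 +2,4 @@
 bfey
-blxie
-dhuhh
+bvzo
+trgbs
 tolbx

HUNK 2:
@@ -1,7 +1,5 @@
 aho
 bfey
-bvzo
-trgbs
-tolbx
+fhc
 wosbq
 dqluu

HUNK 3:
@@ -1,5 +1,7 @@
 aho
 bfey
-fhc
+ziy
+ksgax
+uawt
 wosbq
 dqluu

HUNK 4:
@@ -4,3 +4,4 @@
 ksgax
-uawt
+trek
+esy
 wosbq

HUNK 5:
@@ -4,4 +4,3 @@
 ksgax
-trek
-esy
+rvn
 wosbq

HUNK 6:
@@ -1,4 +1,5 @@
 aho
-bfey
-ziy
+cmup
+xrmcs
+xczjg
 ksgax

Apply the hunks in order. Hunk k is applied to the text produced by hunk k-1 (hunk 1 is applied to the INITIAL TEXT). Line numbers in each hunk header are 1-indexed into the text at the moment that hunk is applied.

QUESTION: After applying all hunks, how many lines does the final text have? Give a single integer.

Answer: 8

Derivation:
Hunk 1: at line 2 remove [blxie,dhuhh] add [bvzo,trgbs] -> 7 lines: aho bfey bvzo trgbs tolbx wosbq dqluu
Hunk 2: at line 1 remove [bvzo,trgbs,tolbx] add [fhc] -> 5 lines: aho bfey fhc wosbq dqluu
Hunk 3: at line 1 remove [fhc] add [ziy,ksgax,uawt] -> 7 lines: aho bfey ziy ksgax uawt wosbq dqluu
Hunk 4: at line 4 remove [uawt] add [trek,esy] -> 8 lines: aho bfey ziy ksgax trek esy wosbq dqluu
Hunk 5: at line 4 remove [trek,esy] add [rvn] -> 7 lines: aho bfey ziy ksgax rvn wosbq dqluu
Hunk 6: at line 1 remove [bfey,ziy] add [cmup,xrmcs,xczjg] -> 8 lines: aho cmup xrmcs xczjg ksgax rvn wosbq dqluu
Final line count: 8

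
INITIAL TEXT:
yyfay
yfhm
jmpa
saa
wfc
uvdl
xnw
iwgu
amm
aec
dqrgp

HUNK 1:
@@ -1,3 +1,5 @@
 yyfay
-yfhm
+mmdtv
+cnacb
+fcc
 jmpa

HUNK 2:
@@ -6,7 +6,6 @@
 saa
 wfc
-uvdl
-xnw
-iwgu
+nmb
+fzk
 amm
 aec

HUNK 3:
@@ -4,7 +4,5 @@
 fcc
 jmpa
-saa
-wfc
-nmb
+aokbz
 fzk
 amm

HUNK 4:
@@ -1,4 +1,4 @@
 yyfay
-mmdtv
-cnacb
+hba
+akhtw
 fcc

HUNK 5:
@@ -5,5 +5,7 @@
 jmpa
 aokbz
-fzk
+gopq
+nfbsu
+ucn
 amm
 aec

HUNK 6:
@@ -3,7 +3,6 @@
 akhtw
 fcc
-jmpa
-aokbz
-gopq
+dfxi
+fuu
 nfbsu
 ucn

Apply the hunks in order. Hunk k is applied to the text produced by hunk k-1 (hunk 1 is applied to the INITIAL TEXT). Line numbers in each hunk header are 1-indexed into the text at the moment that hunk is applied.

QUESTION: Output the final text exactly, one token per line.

Hunk 1: at line 1 remove [yfhm] add [mmdtv,cnacb,fcc] -> 13 lines: yyfay mmdtv cnacb fcc jmpa saa wfc uvdl xnw iwgu amm aec dqrgp
Hunk 2: at line 6 remove [uvdl,xnw,iwgu] add [nmb,fzk] -> 12 lines: yyfay mmdtv cnacb fcc jmpa saa wfc nmb fzk amm aec dqrgp
Hunk 3: at line 4 remove [saa,wfc,nmb] add [aokbz] -> 10 lines: yyfay mmdtv cnacb fcc jmpa aokbz fzk amm aec dqrgp
Hunk 4: at line 1 remove [mmdtv,cnacb] add [hba,akhtw] -> 10 lines: yyfay hba akhtw fcc jmpa aokbz fzk amm aec dqrgp
Hunk 5: at line 5 remove [fzk] add [gopq,nfbsu,ucn] -> 12 lines: yyfay hba akhtw fcc jmpa aokbz gopq nfbsu ucn amm aec dqrgp
Hunk 6: at line 3 remove [jmpa,aokbz,gopq] add [dfxi,fuu] -> 11 lines: yyfay hba akhtw fcc dfxi fuu nfbsu ucn amm aec dqrgp

Answer: yyfay
hba
akhtw
fcc
dfxi
fuu
nfbsu
ucn
amm
aec
dqrgp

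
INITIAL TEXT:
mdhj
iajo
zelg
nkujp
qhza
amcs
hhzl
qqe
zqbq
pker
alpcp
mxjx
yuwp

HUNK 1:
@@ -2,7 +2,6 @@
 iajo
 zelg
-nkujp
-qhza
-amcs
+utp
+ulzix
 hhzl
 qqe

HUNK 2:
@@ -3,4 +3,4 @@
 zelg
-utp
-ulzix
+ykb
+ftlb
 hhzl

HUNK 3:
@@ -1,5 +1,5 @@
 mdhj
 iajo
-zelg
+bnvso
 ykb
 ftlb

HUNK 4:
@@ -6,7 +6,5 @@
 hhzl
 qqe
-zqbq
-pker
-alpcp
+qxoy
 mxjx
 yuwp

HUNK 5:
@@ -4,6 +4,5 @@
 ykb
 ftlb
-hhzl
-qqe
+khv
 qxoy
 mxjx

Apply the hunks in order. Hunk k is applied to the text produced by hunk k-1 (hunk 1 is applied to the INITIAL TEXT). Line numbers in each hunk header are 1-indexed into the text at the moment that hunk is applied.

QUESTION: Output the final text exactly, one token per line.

Answer: mdhj
iajo
bnvso
ykb
ftlb
khv
qxoy
mxjx
yuwp

Derivation:
Hunk 1: at line 2 remove [nkujp,qhza,amcs] add [utp,ulzix] -> 12 lines: mdhj iajo zelg utp ulzix hhzl qqe zqbq pker alpcp mxjx yuwp
Hunk 2: at line 3 remove [utp,ulzix] add [ykb,ftlb] -> 12 lines: mdhj iajo zelg ykb ftlb hhzl qqe zqbq pker alpcp mxjx yuwp
Hunk 3: at line 1 remove [zelg] add [bnvso] -> 12 lines: mdhj iajo bnvso ykb ftlb hhzl qqe zqbq pker alpcp mxjx yuwp
Hunk 4: at line 6 remove [zqbq,pker,alpcp] add [qxoy] -> 10 lines: mdhj iajo bnvso ykb ftlb hhzl qqe qxoy mxjx yuwp
Hunk 5: at line 4 remove [hhzl,qqe] add [khv] -> 9 lines: mdhj iajo bnvso ykb ftlb khv qxoy mxjx yuwp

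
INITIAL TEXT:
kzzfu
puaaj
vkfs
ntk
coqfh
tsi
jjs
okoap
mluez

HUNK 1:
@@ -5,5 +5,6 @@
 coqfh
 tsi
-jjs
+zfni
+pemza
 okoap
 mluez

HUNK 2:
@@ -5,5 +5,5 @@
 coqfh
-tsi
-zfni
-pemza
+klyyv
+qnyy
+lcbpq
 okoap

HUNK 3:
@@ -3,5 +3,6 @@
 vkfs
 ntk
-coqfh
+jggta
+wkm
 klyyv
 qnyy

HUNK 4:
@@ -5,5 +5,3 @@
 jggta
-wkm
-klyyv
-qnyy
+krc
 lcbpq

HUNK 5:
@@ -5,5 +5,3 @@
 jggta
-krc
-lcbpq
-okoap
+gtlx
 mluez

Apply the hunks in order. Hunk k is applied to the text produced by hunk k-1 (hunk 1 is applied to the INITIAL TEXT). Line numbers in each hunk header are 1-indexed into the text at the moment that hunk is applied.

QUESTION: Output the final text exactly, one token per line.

Hunk 1: at line 5 remove [jjs] add [zfni,pemza] -> 10 lines: kzzfu puaaj vkfs ntk coqfh tsi zfni pemza okoap mluez
Hunk 2: at line 5 remove [tsi,zfni,pemza] add [klyyv,qnyy,lcbpq] -> 10 lines: kzzfu puaaj vkfs ntk coqfh klyyv qnyy lcbpq okoap mluez
Hunk 3: at line 3 remove [coqfh] add [jggta,wkm] -> 11 lines: kzzfu puaaj vkfs ntk jggta wkm klyyv qnyy lcbpq okoap mluez
Hunk 4: at line 5 remove [wkm,klyyv,qnyy] add [krc] -> 9 lines: kzzfu puaaj vkfs ntk jggta krc lcbpq okoap mluez
Hunk 5: at line 5 remove [krc,lcbpq,okoap] add [gtlx] -> 7 lines: kzzfu puaaj vkfs ntk jggta gtlx mluez

Answer: kzzfu
puaaj
vkfs
ntk
jggta
gtlx
mluez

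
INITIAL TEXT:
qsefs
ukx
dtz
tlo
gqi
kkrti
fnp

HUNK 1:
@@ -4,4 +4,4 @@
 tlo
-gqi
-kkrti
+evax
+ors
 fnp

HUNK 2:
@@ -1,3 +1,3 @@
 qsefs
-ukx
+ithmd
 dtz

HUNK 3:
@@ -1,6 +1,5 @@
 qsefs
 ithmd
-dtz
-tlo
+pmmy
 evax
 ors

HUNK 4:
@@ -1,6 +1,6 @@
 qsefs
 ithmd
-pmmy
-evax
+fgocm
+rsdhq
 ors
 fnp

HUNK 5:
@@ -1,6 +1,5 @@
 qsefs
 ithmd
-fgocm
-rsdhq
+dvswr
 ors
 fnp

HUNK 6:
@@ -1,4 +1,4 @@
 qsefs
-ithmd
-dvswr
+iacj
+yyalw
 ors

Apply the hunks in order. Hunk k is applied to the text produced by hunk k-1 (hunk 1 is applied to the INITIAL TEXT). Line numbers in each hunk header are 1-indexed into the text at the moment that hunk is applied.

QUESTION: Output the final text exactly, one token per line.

Answer: qsefs
iacj
yyalw
ors
fnp

Derivation:
Hunk 1: at line 4 remove [gqi,kkrti] add [evax,ors] -> 7 lines: qsefs ukx dtz tlo evax ors fnp
Hunk 2: at line 1 remove [ukx] add [ithmd] -> 7 lines: qsefs ithmd dtz tlo evax ors fnp
Hunk 3: at line 1 remove [dtz,tlo] add [pmmy] -> 6 lines: qsefs ithmd pmmy evax ors fnp
Hunk 4: at line 1 remove [pmmy,evax] add [fgocm,rsdhq] -> 6 lines: qsefs ithmd fgocm rsdhq ors fnp
Hunk 5: at line 1 remove [fgocm,rsdhq] add [dvswr] -> 5 lines: qsefs ithmd dvswr ors fnp
Hunk 6: at line 1 remove [ithmd,dvswr] add [iacj,yyalw] -> 5 lines: qsefs iacj yyalw ors fnp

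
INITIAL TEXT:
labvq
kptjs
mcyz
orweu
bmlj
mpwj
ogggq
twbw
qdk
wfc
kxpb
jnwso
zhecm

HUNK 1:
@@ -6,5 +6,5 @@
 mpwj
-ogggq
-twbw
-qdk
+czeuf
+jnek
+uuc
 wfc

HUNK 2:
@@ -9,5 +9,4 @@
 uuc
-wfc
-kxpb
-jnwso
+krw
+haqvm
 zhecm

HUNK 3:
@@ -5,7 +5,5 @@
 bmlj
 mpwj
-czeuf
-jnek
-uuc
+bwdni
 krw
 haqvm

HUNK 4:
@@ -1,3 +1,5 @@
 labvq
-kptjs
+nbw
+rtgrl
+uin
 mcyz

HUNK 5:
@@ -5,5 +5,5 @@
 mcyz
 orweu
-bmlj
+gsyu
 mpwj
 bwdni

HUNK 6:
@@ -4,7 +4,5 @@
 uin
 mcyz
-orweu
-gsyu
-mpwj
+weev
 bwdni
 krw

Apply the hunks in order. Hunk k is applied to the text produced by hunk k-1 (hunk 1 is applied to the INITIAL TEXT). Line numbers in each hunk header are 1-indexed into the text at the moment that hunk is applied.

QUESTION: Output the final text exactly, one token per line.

Answer: labvq
nbw
rtgrl
uin
mcyz
weev
bwdni
krw
haqvm
zhecm

Derivation:
Hunk 1: at line 6 remove [ogggq,twbw,qdk] add [czeuf,jnek,uuc] -> 13 lines: labvq kptjs mcyz orweu bmlj mpwj czeuf jnek uuc wfc kxpb jnwso zhecm
Hunk 2: at line 9 remove [wfc,kxpb,jnwso] add [krw,haqvm] -> 12 lines: labvq kptjs mcyz orweu bmlj mpwj czeuf jnek uuc krw haqvm zhecm
Hunk 3: at line 5 remove [czeuf,jnek,uuc] add [bwdni] -> 10 lines: labvq kptjs mcyz orweu bmlj mpwj bwdni krw haqvm zhecm
Hunk 4: at line 1 remove [kptjs] add [nbw,rtgrl,uin] -> 12 lines: labvq nbw rtgrl uin mcyz orweu bmlj mpwj bwdni krw haqvm zhecm
Hunk 5: at line 5 remove [bmlj] add [gsyu] -> 12 lines: labvq nbw rtgrl uin mcyz orweu gsyu mpwj bwdni krw haqvm zhecm
Hunk 6: at line 4 remove [orweu,gsyu,mpwj] add [weev] -> 10 lines: labvq nbw rtgrl uin mcyz weev bwdni krw haqvm zhecm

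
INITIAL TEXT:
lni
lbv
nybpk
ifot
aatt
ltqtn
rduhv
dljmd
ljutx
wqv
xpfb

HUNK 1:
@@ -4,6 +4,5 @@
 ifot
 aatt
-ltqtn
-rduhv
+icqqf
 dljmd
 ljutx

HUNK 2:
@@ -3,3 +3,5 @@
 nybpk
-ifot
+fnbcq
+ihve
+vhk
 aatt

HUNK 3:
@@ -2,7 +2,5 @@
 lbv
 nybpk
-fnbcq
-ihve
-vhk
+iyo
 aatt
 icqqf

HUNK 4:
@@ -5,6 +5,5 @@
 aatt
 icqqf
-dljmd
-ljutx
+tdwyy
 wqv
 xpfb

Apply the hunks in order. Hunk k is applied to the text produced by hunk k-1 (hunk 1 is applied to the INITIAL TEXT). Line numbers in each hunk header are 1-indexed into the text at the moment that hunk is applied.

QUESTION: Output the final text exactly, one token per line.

Answer: lni
lbv
nybpk
iyo
aatt
icqqf
tdwyy
wqv
xpfb

Derivation:
Hunk 1: at line 4 remove [ltqtn,rduhv] add [icqqf] -> 10 lines: lni lbv nybpk ifot aatt icqqf dljmd ljutx wqv xpfb
Hunk 2: at line 3 remove [ifot] add [fnbcq,ihve,vhk] -> 12 lines: lni lbv nybpk fnbcq ihve vhk aatt icqqf dljmd ljutx wqv xpfb
Hunk 3: at line 2 remove [fnbcq,ihve,vhk] add [iyo] -> 10 lines: lni lbv nybpk iyo aatt icqqf dljmd ljutx wqv xpfb
Hunk 4: at line 5 remove [dljmd,ljutx] add [tdwyy] -> 9 lines: lni lbv nybpk iyo aatt icqqf tdwyy wqv xpfb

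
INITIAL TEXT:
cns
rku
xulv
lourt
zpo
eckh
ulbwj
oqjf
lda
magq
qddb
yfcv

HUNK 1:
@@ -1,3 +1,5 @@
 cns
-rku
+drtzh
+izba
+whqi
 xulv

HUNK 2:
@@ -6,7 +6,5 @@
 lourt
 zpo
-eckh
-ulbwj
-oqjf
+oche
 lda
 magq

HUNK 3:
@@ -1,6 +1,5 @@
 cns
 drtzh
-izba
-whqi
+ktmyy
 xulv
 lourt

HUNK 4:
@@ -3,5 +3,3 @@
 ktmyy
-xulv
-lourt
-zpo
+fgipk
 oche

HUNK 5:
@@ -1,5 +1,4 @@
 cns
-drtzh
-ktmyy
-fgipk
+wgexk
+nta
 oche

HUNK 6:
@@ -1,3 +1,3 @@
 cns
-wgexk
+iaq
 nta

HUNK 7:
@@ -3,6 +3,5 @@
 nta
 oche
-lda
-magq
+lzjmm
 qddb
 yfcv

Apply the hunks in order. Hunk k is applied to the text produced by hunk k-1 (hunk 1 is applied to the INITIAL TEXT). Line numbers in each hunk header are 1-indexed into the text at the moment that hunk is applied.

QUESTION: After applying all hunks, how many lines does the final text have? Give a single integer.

Hunk 1: at line 1 remove [rku] add [drtzh,izba,whqi] -> 14 lines: cns drtzh izba whqi xulv lourt zpo eckh ulbwj oqjf lda magq qddb yfcv
Hunk 2: at line 6 remove [eckh,ulbwj,oqjf] add [oche] -> 12 lines: cns drtzh izba whqi xulv lourt zpo oche lda magq qddb yfcv
Hunk 3: at line 1 remove [izba,whqi] add [ktmyy] -> 11 lines: cns drtzh ktmyy xulv lourt zpo oche lda magq qddb yfcv
Hunk 4: at line 3 remove [xulv,lourt,zpo] add [fgipk] -> 9 lines: cns drtzh ktmyy fgipk oche lda magq qddb yfcv
Hunk 5: at line 1 remove [drtzh,ktmyy,fgipk] add [wgexk,nta] -> 8 lines: cns wgexk nta oche lda magq qddb yfcv
Hunk 6: at line 1 remove [wgexk] add [iaq] -> 8 lines: cns iaq nta oche lda magq qddb yfcv
Hunk 7: at line 3 remove [lda,magq] add [lzjmm] -> 7 lines: cns iaq nta oche lzjmm qddb yfcv
Final line count: 7

Answer: 7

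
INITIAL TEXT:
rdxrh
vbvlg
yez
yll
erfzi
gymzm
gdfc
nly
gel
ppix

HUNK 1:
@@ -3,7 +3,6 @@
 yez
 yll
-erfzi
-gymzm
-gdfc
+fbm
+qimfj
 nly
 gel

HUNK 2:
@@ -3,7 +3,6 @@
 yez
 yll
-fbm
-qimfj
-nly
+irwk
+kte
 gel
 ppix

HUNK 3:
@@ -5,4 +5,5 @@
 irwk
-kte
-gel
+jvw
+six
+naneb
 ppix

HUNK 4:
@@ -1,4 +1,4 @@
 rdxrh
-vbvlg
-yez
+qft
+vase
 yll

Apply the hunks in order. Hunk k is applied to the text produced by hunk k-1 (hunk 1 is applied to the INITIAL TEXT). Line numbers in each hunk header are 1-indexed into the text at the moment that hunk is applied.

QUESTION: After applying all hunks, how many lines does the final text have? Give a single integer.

Hunk 1: at line 3 remove [erfzi,gymzm,gdfc] add [fbm,qimfj] -> 9 lines: rdxrh vbvlg yez yll fbm qimfj nly gel ppix
Hunk 2: at line 3 remove [fbm,qimfj,nly] add [irwk,kte] -> 8 lines: rdxrh vbvlg yez yll irwk kte gel ppix
Hunk 3: at line 5 remove [kte,gel] add [jvw,six,naneb] -> 9 lines: rdxrh vbvlg yez yll irwk jvw six naneb ppix
Hunk 4: at line 1 remove [vbvlg,yez] add [qft,vase] -> 9 lines: rdxrh qft vase yll irwk jvw six naneb ppix
Final line count: 9

Answer: 9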